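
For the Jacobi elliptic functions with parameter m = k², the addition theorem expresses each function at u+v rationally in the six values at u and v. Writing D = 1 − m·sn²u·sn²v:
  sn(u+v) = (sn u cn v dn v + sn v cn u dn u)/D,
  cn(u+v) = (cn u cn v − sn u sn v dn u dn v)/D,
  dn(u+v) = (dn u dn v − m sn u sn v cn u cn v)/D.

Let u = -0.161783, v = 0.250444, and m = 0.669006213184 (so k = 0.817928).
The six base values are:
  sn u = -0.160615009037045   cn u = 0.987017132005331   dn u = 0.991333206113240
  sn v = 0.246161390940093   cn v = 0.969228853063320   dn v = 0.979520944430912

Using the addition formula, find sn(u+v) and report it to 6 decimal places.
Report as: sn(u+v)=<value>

sn(u+v)=0.088468

m = k² = 0.669006213184
D = 1 − m·sn²u·sn²v = 0.998954215312396
sn(u+v) = (sn u·cn v·dn v + sn v·cn u·dn u)/D = 0.08837510699904943/0.998954215312396 = 0.08846762508671381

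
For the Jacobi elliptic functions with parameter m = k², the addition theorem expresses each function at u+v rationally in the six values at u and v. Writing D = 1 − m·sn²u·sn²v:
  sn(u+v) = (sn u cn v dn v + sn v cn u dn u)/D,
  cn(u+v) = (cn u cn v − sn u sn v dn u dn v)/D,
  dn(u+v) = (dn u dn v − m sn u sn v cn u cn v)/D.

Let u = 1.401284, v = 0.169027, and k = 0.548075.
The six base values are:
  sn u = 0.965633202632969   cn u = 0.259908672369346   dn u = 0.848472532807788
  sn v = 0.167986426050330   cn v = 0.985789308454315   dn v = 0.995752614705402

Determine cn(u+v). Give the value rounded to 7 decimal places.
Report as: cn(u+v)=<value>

cn(u+v)=0.1201157

m = k² = 0.300386205625
D = 1 − m·sn²u·sn²v = 0.9920958941690829
cn(u+v) = (cn u·cn v − sn u·sn v·dn u·dn v)/D = 0.1191662683705136/0.9920958941690829 = 0.1201156753806745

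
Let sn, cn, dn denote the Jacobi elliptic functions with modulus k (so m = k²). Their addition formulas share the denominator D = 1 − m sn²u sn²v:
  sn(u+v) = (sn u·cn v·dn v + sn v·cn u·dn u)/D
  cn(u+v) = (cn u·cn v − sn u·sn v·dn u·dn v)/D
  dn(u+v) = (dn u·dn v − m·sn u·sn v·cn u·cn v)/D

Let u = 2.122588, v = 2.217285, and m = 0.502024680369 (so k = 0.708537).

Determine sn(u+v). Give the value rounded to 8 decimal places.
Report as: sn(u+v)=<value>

sn(u+v)=-0.57224637

sn u = 0.9821202175736868, cn u = -0.1882548226022753, dn u = 0.7181692092907111
sn v = 0.9669388311545311, cn v = -0.2550084249696648, dn v = 0.7284378021316621
m = k² = 0.502024680369
D = 1 − m·sn²u·sn²v = 0.5472563437966204
sn(u+v) = (sn u·cn v·dn v + sn v·cn u·dn u)/D = -0.313165454153983/0.5472563437966204 = -0.5722463662666397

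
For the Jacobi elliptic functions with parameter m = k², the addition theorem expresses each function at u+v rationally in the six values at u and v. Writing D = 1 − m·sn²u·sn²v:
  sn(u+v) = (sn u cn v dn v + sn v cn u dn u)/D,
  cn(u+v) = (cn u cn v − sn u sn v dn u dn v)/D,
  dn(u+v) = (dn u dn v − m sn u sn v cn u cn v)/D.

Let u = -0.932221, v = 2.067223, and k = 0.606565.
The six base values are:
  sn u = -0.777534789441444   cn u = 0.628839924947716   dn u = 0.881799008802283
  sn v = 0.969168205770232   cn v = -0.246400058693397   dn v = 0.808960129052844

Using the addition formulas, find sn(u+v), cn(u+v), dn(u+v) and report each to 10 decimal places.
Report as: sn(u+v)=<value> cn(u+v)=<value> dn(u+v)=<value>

m = k² = 0.367921099225
D = 1 − m·sn²u·sn²v = 0.7910739128978499
sn(u+v) = (sn u·cn v·dn v + sn v·cn u·dn u)/D = 0.692398188372223/0.7910739128978499 = 0.8752635842026954
cn(u+v) = (cn u·cn v − sn u·sn v·dn u·dn v)/D = 0.3825999012106233/0.7910739128978499 = 0.4836462117794899
dn(u+v) = (dn u·dn v − m·sn u·sn v·cn u·cn v)/D = 0.6703811971097401/0.7910739128978499 = 0.8474318090632137

sn(u+v)=0.8752635842 cn(u+v)=0.4836462118 dn(u+v)=0.8474318091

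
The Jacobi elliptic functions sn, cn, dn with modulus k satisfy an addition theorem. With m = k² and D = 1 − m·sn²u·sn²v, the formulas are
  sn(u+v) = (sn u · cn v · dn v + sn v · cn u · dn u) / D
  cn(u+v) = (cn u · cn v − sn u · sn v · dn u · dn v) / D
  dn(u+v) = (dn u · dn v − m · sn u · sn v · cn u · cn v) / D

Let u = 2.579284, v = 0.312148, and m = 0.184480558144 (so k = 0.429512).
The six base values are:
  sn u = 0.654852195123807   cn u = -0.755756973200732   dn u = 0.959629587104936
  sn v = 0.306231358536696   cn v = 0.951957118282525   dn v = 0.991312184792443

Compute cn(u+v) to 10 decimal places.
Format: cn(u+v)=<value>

m = k² = 0.184480558144
D = 1 − m·sn²u·sn²v = 0.9925811515206515
cn(u+v) = (cn u·cn v − sn u·sn v·dn u·dn v)/D = -0.9102168874726763/0.9925811515206515 = -0.9170201208014158

cn(u+v)=-0.9170201208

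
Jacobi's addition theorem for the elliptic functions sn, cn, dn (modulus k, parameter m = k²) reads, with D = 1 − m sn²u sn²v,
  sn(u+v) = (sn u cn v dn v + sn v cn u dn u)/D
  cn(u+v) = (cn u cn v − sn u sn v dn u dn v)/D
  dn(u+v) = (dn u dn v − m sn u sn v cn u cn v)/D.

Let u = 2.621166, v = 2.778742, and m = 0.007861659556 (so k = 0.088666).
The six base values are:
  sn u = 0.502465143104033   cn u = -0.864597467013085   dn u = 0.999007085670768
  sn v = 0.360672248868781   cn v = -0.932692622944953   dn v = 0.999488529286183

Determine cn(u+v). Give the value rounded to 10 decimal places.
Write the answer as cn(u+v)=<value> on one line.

m = k² = 0.007861659556
D = 1 − m·sn²u·sn²v = 0.9997418027767911
cn(u+v) = (cn u·cn v − sn u·sn v·dn u·dn v)/D = 0.6254509866540345/0.9997418027767911 = 0.6256125180690046

cn(u+v)=0.6256125181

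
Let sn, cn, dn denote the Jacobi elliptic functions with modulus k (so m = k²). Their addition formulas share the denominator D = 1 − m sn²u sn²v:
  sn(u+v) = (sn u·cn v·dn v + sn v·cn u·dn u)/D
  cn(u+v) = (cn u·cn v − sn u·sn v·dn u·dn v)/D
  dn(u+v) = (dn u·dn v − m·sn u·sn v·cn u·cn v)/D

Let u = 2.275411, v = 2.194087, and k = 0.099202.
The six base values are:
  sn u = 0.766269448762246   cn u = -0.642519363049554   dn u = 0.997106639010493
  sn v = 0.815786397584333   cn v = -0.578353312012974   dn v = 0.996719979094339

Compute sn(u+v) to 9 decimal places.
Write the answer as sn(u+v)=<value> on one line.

m = k² = 0.009841036804
D = 1 − m·sn²u·sn²v = 0.9961544647529908
sn(u+v) = (sn u·cn v·dn v + sn v·cn u·dn u)/D = -0.9643628286882909/0.9961544647529908 = -0.9680856361241296

sn(u+v)=-0.968085636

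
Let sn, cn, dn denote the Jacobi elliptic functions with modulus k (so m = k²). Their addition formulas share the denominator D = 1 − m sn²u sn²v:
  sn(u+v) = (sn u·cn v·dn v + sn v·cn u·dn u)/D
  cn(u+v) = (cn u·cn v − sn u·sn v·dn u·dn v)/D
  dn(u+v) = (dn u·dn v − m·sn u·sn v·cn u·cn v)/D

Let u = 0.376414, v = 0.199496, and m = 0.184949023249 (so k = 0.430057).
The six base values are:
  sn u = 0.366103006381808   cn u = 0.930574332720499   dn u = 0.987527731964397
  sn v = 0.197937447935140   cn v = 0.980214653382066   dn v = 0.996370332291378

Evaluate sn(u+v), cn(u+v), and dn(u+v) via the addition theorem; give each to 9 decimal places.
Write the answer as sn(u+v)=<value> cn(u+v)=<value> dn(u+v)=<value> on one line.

sn(u+v)=0.539979599 cn(u+v)=0.841678105 dn(u+v)=0.972662809

m = k² = 0.184949023249
D = 1 − m·sn²u·sn²v = 0.9990287868242348
sn(u+v) = (sn u·cn v·dn v + sn v·cn u·dn u)/D = 0.5394551634285177/0.9990287868242348 = 0.5399795987294481
cn(u+v) = (cn u·cn v − sn u·sn v·dn u·dn v)/D = 0.8408606564430362/0.9990287868242348 = 0.841678105308665
dn(u+v) = (dn u·dn v − m·sn u·sn v·cn u·cn v)/D = 0.9717181459526295/0.9990287868242348 = 0.9726628088881985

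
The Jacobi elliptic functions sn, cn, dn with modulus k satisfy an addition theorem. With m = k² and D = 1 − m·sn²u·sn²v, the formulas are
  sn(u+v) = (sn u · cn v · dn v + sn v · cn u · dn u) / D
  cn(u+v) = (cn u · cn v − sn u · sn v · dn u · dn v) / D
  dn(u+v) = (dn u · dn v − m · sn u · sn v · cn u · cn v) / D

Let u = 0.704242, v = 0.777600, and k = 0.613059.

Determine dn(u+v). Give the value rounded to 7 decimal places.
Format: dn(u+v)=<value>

sn u = 0.6323219090840015, cn u = 0.7747057527167097, dn u = 0.9218063698147462
sn v = 0.6828592878645524, cn v = 0.7305499250407985, dn v = 0.9081554846970862
m = k² = 0.375841337481
D = 1 − m·sn²u·sn²v = 0.9299281721921974
dn(u+v) = (dn u·dn v − m·sn u·sn v·cn u·cn v)/D = 0.7452974196513777/0.9299281721921974 = 0.8014569747837898

dn(u+v)=0.8014570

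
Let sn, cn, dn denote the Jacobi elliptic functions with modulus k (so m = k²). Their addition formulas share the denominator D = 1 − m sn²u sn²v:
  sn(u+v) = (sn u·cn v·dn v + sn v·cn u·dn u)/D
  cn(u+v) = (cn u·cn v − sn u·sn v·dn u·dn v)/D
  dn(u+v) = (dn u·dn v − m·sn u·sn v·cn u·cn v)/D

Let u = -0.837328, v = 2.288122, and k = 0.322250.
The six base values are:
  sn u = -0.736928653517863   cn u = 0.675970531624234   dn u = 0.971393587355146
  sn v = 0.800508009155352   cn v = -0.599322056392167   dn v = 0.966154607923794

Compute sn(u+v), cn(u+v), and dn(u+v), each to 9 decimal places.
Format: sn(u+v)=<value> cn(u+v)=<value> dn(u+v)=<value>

sn(u+v)=0.988056565 cn(u+v)=0.154091610 dn(u+v)=0.947956042

m = k² = 0.1038450625
D = 1 − m·sn²u·sn²v = 0.9638616681666592
sn(u+v) = (sn u·cn v·dn v + sn v·cn u·dn u)/D = 0.9523498490669282/0.9638616681666592 = 0.9880565650861213
cn(u+v) = (cn u·cn v − sn u·sn v·dn u·dn v)/D = 0.1485229960080734/0.9638616681666592 = 0.1540916097333509
dn(u+v) = (dn u·dn v − m·sn u·sn v·cn u·cn v)/D = 0.9136984921843485/0.9638616681666592 = 0.9479560422008222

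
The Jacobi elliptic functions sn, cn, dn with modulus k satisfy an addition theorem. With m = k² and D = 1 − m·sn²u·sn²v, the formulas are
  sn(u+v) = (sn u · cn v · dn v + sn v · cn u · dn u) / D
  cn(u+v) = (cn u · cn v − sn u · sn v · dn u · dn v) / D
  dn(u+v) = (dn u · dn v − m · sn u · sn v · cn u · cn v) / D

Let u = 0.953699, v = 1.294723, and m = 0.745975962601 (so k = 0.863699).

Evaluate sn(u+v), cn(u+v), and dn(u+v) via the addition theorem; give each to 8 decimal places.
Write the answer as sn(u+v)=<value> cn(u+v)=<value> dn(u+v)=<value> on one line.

sn(u+v)=0.99875098 cn(u+v)=-0.04996477 dn(u+v)=0.50585210

sn u = 0.7610432193095086, cn u = 0.6487011780034156, dn u = 0.7536183271574932
sn v = 0.8918814659401443, cn v = 0.452269223706919, dn v = 0.637660974846201
m = k² = 0.745975962601
D = 1 − m·sn²u·sn²v = 0.6563172353256624
sn(u+v) = (sn u·cn v·dn v + sn v·cn u·dn u)/D = 0.6554974825918212/0.6563172353256624 = 0.9987509809437895
cn(u+v) = (cn u·cn v − sn u·sn v·dn u·dn v)/D = -0.03279273854538377/0.6563172353256624 = -0.04996476822540265
dn(u+v) = (dn u·dn v − m·sn u·sn v·cn u·cn v)/D = 0.3319994536702992/0.6563172353256624 = 0.5058521029172154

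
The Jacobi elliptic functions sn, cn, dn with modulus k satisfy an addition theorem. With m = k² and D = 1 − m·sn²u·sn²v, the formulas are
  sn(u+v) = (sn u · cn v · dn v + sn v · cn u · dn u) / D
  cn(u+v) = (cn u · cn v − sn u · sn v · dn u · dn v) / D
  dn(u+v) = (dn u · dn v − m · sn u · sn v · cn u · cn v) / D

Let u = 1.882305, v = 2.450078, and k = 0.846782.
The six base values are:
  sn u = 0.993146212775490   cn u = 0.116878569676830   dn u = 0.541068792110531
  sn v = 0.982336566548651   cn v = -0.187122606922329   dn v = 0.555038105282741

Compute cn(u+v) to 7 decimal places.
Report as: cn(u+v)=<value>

m = k² = 0.717039755524
D = 1 − m·sn²u·sn²v = 0.3175195142148718
cn(u+v) = (cn u·cn v − sn u·sn v·dn u·dn v)/D = -0.3148579166270503/0.3175195142148718 = -0.9916175306755464

cn(u+v)=-0.9916175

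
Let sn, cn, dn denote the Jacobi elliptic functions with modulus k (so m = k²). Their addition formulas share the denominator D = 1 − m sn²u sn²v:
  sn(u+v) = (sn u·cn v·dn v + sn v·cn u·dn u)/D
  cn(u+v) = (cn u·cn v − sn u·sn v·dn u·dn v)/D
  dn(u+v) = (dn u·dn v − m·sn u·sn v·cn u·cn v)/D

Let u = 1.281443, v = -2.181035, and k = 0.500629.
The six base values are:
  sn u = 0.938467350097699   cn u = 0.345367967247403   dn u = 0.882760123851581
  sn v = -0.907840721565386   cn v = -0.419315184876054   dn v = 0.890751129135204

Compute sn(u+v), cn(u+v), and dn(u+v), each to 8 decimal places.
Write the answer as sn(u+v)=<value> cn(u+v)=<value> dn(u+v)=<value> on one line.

sn(u+v)=-0.76680211 cn(u+v)=0.64188357 dn(u+v)=0.92338159

m = k² = 0.250629395641
D = 1 − m·sn²u·sn²v = 0.818076140435231
sn(u+v) = (sn u·cn v·dn v + sn v·cn u·dn u)/D = -0.627302511600998/0.818076140435231 = -0.7668021111913397
cn(u+v) = (cn u·cn v − sn u·sn v·dn u·dn v)/D = 0.5251096366364681/0.818076140435231 = 0.6418835737674741
dn(u+v) = (dn u·dn v − m·sn u·sn v·cn u·cn v)/D = 0.7553964447802711/0.818076140435231 = 0.9233815869246436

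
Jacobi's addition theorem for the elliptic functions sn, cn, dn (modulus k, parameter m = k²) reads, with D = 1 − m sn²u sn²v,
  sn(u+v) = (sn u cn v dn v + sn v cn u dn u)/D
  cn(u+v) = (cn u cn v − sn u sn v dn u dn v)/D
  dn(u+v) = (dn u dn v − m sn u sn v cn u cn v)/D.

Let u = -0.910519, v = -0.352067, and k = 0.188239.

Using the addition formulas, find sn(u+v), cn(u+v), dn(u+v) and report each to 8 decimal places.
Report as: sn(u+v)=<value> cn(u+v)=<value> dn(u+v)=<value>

sn(u+v)=-0.95022581 cn(u+v)=0.31156206 dn(u+v)=0.98387280

sn u = -0.7875027607952418, cn u = 0.6163111241409425, dn u = 0.9889516056303759
sn v = -0.3446028096043348, cn v = 0.9387485838140043, dn v = 0.9978938736246373
m = k² = 0.035433921121
D = 1 − m·sn²u·sn²v = 0.9973904777028155
sn(u+v) = (sn u·cn v·dn v + sn v·cn u·dn u)/D = -0.9477461703606868/0.9973904777028155 = -0.9502258057882513
cn(u+v) = (cn u·cn v − sn u·sn v·dn u·dn v)/D = 0.3107490331101654/0.9973904777028155 = 0.3115620612559696
dn(u+v) = (dn u·dn v − m·sn u·sn v·cn u·cn v)/D = 0.981305359735852/0.9973904777028155 = 0.9838727977391455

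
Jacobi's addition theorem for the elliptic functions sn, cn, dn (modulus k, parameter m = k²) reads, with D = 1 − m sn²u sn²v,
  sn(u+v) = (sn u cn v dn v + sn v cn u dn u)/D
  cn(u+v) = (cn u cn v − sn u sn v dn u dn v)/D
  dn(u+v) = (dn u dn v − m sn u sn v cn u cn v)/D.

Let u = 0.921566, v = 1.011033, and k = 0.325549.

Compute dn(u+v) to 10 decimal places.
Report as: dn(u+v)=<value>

sn u = 0.7894589925583745, cn u = 0.6138033064986832, dn u = 0.9664093857989525
sn v = 0.839404604069444, cn v = 0.5435070474860652, dn v = 0.9619381303676209
m = k² = 0.105982151401
D = 1 − m·sn²u·sn²v = 0.9534591214359311
dn(u+v) = (dn u·dn v − m·sn u·sn v·cn u·cn v)/D = 0.9061962659975178/0.9534591214359311 = 0.9504301187373042

dn(u+v)=0.9504301187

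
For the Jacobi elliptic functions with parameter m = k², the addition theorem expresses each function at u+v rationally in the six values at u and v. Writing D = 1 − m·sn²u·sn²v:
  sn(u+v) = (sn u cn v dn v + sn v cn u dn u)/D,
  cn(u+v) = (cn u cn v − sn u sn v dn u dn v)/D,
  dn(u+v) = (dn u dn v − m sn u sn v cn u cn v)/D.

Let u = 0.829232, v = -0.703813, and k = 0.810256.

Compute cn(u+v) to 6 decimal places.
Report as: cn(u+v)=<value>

cn(u+v)=0.992172

sn u = 0.7000557869024341, cn u = 0.7140881564795861, dn u = 0.8235632812039198
sn v = -0.6206856721341798, cn v = 0.7840594980021232, dn v = 0.8643362869585383
m = k² = 0.656514785536
D = 1 − m·sn²u·sn²v = 0.8760480818298931
cn(u+v) = (cn u·cn v − sn u·sn v·dn u·dn v)/D = 0.8691905725018392/0.8760480818298931 = 0.9921722226550283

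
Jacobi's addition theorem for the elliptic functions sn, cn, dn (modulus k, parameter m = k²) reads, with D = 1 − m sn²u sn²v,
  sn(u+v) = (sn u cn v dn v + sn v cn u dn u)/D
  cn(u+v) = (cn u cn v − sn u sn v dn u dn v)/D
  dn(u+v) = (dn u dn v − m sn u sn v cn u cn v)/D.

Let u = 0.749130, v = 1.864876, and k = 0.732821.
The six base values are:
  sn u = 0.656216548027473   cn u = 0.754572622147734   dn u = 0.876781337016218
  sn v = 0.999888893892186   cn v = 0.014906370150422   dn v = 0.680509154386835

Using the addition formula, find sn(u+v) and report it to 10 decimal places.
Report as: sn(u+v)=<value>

sn(u+v)=0.8691219961

m = k² = 0.537026618041
D = 1 − m·sn²u·sn²v = 0.7687968976571536
sn(u+v) = (sn u·cn v·dn v + sn v·cn u·dn u)/D = 0.6681782943048948/0.7687968976571536 = 0.8691219961229216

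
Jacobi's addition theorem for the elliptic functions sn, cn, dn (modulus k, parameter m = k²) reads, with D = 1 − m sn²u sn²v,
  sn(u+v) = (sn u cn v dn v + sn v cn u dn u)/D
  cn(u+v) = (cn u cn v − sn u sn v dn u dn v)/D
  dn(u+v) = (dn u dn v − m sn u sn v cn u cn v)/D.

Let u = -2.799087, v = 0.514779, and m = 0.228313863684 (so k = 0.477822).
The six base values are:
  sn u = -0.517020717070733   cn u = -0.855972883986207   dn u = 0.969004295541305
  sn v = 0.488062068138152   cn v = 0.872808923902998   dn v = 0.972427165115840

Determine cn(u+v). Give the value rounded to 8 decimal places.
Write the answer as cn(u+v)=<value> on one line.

cn(u+v)=-0.51683970

m = k² = 0.228313863684
D = 1 − m·sn²u·sn²v = 0.9854622134977632
cn(u+v) = (cn u·cn v − sn u·sn v·dn u·dn v)/D = -0.5093259929601238/0.9854622134977632 = -0.5168396981476752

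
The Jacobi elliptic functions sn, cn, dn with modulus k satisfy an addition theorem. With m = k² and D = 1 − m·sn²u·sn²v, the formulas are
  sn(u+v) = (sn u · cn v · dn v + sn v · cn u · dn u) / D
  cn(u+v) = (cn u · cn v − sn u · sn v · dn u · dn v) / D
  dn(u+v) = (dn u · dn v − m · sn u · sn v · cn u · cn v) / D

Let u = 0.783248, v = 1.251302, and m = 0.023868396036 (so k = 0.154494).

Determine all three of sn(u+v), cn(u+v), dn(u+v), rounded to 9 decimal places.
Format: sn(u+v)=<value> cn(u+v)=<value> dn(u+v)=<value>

sn u = 0.7043864869448168, cn u = 0.7098166502763509, dn u = 0.9940610891255698
sn v = 0.9475924595517039, cn v = 0.3194816592556642, dn v = 0.9892258670673707
m = k² = 0.023868396036
D = 1 − m·sn²u·sn²v = 0.989366200701476
sn(u+v) = (sn u·cn v·dn v + sn v·cn u·dn u)/D = 0.8912362618190557/0.989366200701476 = 0.9008153514716344
cn(u+v) = (cn u·cn v − sn u·sn v·dn u·dn v)/D = -0.4295851542002689/0.989366200701476 = -0.434202375112154
dn(u+v) = (dn u·dn v − m·sn u·sn v·cn u·cn v)/D = 0.9797381091939449/0.989366200701476 = 0.990268424875739

sn(u+v)=0.900815351 cn(u+v)=-0.434202375 dn(u+v)=0.990268425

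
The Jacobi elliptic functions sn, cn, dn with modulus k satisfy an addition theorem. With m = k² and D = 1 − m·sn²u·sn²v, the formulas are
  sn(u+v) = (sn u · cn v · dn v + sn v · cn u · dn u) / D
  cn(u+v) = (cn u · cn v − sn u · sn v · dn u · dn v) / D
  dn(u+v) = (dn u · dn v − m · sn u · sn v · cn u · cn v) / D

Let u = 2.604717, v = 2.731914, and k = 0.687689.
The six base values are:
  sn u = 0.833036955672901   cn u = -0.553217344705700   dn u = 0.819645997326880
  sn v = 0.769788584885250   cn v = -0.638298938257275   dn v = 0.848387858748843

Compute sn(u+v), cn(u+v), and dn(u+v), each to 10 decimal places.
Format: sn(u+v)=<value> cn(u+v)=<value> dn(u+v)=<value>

sn(u+v)=-0.9933416562 cn(u+v)=-0.1152057034 dn(u+v)=0.7303153771

m = k² = 0.472916160721
D = 1 − m·sn²u·sn²v = 0.8055286517592694
sn(u+v) = (sn u·cn v·dn v + sn v·cn u·dn u)/D = -0.8001651650430331/0.8055286517592694 = -0.9933416561850128
cn(u+v) = (cn u·cn v − sn u·sn v·dn u·dn v)/D = -0.09280149490585752/0.8055286517592694 = -0.1152057033640947
dn(u+v) = (dn u·dn v − m·sn u·sn v·cn u·cn v)/D = 0.5882899610684305/0.8055286517592694 = 0.7303153770925578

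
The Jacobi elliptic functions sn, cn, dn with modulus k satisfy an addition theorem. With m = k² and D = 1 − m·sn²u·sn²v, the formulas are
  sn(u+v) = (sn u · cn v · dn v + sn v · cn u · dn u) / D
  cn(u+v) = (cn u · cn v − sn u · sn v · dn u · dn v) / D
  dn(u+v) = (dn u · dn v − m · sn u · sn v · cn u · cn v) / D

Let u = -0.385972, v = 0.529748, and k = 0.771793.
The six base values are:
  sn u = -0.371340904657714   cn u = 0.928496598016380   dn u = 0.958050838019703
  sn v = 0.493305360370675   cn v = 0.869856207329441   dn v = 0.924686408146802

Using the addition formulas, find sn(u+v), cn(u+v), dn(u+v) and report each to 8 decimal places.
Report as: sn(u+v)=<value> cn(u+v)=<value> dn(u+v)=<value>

sn(u+v)=0.14299053 cn(u+v)=0.98972406 dn(u+v)=0.99389178

m = k² = 0.595664434849
D = 1 − m·sn²u·sn²v = 0.9800115590253081
sn(u+v) = (sn u·cn v·dn v + sn v·cn u·dn u)/D = 0.1401323683664246/0.9800115590253081 = 0.142990526056444
cn(u+v) = (cn u·cn v − sn u·sn v·dn u·dn v)/D = 0.9699410163299785/0.9800115590253081 = 0.9897240572291357
dn(u+v) = (dn u·dn v − m·sn u·sn v·cn u·cn v)/D = 0.9740254335834456/0.9800115590253081 = 0.9938917807787735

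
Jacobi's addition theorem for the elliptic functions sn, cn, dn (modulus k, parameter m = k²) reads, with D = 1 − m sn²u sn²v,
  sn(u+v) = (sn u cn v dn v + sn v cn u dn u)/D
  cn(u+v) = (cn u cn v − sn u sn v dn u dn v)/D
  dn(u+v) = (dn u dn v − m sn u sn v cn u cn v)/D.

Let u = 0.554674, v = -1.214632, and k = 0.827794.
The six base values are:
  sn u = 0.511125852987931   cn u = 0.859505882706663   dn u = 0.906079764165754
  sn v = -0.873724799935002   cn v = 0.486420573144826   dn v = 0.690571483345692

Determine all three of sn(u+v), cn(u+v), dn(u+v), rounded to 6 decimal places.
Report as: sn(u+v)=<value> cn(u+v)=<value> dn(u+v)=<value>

sn(u+v)=-0.589282 cn(u+v)=0.807928 dn(u+v)=0.872953

m = k² = 0.685242906436
D = 1 − m·sn²u·sn²v = 0.8633374339349689
sn(u+v) = (sn u·cn v·dn v + sn v·cn u·dn u)/D = -0.5087488217708825/0.8633374339349689 = -0.5892815506123463
cn(u+v) = (cn u·cn v − sn u·sn v·dn u·dn v)/D = 0.6975142731013865/0.8633374339349689 = 0.8079277530249278
dn(u+v) = (dn u·dn v − m·sn u·sn v·cn u·cn v)/D = 0.753653289241347/0.8633374339349689 = 0.8729533315916846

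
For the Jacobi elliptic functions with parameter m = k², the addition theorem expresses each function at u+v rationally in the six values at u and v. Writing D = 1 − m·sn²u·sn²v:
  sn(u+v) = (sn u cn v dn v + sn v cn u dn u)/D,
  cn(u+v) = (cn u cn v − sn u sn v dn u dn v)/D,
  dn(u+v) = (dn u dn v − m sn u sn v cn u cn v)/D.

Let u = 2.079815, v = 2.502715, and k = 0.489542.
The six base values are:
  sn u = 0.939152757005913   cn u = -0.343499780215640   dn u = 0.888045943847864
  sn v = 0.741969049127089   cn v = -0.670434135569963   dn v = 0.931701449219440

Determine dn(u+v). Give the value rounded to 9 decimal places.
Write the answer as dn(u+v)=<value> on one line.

m = k² = 0.239651369764
D = 1 − m·sn²u·sn²v = 0.8836345724043608
dn(u+v) = (dn u·dn v − m·sn u·sn v·cn u·cn v)/D = 0.7889358850478825/0.8836345724043608 = 0.8928304863640587

dn(u+v)=0.892830486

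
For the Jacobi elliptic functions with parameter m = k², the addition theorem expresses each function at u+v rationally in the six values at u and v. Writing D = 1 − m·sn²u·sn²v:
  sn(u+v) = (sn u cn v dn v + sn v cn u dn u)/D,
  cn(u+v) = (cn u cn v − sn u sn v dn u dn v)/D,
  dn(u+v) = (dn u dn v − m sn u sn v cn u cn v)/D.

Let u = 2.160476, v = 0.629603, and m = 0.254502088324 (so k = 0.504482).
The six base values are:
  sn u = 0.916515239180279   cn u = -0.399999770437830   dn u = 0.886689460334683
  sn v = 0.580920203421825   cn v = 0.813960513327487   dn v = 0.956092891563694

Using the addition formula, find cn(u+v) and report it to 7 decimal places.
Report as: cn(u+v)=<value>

m = k² = 0.254502088324
D = 1 − m·sn²u·sn²v = 0.9278554227578387
cn(u+v) = (cn u·cn v − sn u·sn v·dn u·dn v)/D = -0.7769489426588042/0.9278554227578387 = -0.8373599200934781

cn(u+v)=-0.8373599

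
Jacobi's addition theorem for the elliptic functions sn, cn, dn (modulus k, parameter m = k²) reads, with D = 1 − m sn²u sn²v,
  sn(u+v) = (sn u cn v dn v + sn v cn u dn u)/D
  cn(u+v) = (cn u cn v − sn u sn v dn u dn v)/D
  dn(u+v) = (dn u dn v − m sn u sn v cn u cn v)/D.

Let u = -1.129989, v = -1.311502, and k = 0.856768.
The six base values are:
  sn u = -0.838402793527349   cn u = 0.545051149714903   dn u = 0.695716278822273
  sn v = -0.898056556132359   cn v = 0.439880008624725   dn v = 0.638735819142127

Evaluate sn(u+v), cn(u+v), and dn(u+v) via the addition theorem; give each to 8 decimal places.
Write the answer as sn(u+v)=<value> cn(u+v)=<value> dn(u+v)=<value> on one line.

m = k² = 0.734051405824
D = 1 − m·sn²u·sn²v = 0.5838601717722373
sn(u+v) = (sn u·cn v·dn v + sn v·cn u·dn u)/D = -0.576107522419933/0.5838601717722373 = -0.9867217362527536
cn(u+v) = (cn u·cn v − sn u·sn v·dn u·dn v)/D = -0.0948304950586726/0.5838601717722373 = -0.162419873187832
dn(u+v) = (dn u·dn v − m·sn u·sn v·cn u·cn v)/D = 0.3118671649786492/0.5838601717722373 = 0.5341470099459155

sn(u+v)=-0.98672174 cn(u+v)=-0.16241987 dn(u+v)=0.53414701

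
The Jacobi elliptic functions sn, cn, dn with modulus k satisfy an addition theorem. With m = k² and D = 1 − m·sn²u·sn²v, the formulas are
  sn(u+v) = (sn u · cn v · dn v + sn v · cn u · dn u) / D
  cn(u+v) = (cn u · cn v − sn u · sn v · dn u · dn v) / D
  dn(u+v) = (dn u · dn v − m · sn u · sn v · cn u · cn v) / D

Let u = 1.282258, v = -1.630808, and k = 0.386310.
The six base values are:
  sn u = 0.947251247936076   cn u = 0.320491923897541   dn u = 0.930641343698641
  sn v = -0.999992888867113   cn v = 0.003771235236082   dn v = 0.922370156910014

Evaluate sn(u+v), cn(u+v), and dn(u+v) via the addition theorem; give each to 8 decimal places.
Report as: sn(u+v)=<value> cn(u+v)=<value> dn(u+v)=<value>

sn(u+v)=-0.34056986 cn(u+v)=0.94021921 dn(u+v)=0.99130747

m = k² = 0.1492354161
D = 1 − m·sn²u·sn²v = 0.8660952150509663
sn(u+v) = (sn u·cn v·dn v + sn v·cn u·dn u)/D = -0.2949659240827547/0.8660952150509663 = -0.3405698576286409
cn(u+v) = (cn u·cn v − sn u·sn v·dn u·dn v)/D = 0.8143193631273827/0.8660952150509663 = 0.9402192149040602
dn(u+v) = (dn u·dn v − m·sn u·sn v·cn u·cn v)/D = 0.8585666599756051/0.8660952150509663 = 0.9913074741153971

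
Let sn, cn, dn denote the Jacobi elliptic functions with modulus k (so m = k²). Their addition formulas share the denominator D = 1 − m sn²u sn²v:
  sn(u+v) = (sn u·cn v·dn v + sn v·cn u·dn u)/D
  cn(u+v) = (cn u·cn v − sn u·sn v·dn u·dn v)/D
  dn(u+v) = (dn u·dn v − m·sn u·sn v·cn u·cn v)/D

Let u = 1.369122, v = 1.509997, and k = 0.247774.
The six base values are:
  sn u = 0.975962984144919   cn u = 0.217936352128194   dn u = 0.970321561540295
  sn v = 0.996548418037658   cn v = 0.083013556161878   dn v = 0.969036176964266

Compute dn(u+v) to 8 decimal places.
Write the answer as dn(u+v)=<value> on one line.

m = k² = 0.061391955076
D = 1 − m·sn²u·sn²v = 0.9419269060177842
dn(u+v) = (dn u·dn v − m·sn u·sn v·cn u·cn v)/D = 0.9391964523025965/0.9419269060177842 = 0.9971012042465893

dn(u+v)=0.99710120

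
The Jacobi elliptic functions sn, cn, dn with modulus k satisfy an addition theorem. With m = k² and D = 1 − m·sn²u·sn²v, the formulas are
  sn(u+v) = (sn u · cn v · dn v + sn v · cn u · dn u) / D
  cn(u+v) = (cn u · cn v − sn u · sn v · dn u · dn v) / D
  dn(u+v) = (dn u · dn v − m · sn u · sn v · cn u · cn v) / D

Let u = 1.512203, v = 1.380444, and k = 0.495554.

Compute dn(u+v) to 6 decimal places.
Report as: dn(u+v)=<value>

dn(u+v)=0.974499

sn u = 0.9889436286277506, cn u = 0.1482919397559344, dn u = 0.8716802870646907
sn v = 0.96533258440472, cn v = 0.2610229903408972, dn v = 0.8781559718582652
m = k² = 0.245573766916
D = 1 − m·sn²u·sn²v = 0.7761902627323721
dn(u+v) = (dn u·dn v − m·sn u·sn v·cn u·cn v)/D = 0.7563966644576907/0.7761902627323721 = 0.9744990381546358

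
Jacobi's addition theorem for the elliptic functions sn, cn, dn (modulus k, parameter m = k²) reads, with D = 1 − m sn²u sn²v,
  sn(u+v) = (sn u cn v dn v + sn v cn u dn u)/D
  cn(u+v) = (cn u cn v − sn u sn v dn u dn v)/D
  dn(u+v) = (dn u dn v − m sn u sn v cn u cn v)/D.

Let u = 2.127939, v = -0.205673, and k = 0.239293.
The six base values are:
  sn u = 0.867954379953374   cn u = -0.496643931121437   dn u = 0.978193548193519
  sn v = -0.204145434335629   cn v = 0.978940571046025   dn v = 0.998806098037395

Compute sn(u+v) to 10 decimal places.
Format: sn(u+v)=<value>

sn(u+v)=0.9495450739

m = k² = 0.057261139849
D = 1 − m·sn²u·sn²v = 0.9982022341350746
sn(u+v) = (sn u·cn v·dn v + sn v·cn u·dn u)/D = 0.9478380142117578/0.9982022341350746 = 0.9495450739328825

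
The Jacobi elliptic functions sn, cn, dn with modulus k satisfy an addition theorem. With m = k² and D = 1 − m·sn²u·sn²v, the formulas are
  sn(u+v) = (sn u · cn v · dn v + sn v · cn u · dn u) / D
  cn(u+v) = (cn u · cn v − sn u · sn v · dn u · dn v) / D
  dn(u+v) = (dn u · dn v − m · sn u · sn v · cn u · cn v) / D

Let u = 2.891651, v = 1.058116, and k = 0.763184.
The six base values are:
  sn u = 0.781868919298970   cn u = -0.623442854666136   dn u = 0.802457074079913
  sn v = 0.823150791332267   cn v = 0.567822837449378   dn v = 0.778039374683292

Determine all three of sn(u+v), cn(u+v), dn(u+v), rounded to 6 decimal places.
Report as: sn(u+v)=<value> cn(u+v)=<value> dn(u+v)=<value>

sn(u+v)=-0.087501 cn(u+v)=-0.996164 dn(u+v)=0.997768

m = k² = 0.582449817856
D = 1 − m·sn²u·sn²v = 0.7587400614802823
sn(u+v) = (sn u·cn v·dn v + sn v·cn u·dn u)/D = -0.06639020609075191/0.7587400614802823 = -0.08750059402587275
cn(u+v) = (cn u·cn v − sn u·sn v·dn u·dn v)/D = -0.7558298892147161/0.7587400614802823 = -0.9961644673672713
dn(u+v) = (dn u·dn v − m·sn u·sn v·cn u·cn v)/D = 0.7570463925299918/0.7587400614802823 = 0.9977677876307386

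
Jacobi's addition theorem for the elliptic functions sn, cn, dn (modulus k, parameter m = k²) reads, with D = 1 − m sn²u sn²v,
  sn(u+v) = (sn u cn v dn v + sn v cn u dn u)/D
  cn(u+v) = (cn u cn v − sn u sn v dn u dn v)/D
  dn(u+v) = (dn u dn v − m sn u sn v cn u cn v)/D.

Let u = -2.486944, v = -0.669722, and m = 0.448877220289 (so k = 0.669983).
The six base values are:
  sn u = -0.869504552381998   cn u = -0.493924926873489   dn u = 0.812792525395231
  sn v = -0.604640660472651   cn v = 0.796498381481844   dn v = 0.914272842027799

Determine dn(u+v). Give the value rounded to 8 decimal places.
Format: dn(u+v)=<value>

m = k² = 0.448877220289
D = 1 − m·sn²u·sn²v = 0.8759302278916781
dn(u+v) = (dn u·dn v − m·sn u·sn v·cn u·cn v)/D = 0.8359557323716162/0.8759302278916781 = 0.9543633793569624

dn(u+v)=0.95436338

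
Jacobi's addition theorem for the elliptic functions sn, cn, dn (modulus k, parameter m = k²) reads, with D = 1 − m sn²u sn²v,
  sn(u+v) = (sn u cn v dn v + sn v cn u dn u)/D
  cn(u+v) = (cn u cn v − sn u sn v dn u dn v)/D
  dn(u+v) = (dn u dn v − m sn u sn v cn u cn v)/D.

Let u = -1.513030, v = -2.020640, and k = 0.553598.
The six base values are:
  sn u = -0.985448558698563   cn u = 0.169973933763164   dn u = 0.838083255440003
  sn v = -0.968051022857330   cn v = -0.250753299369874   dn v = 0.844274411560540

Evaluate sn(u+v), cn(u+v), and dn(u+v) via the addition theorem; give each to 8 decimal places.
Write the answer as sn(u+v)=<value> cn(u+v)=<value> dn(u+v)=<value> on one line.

m = k² = 0.306470745604
D = 1 − m·sn²u·sn²v = 0.7210968376385163
sn(u+v) = (sn u·cn v·dn v + sn v·cn u·dn u)/D = 0.07072288507155694/0.7210968376385163 = 0.09807682044919757
cn(u+v) = (cn u·cn v − sn u·sn v·dn u·dn v)/D = -0.7176203193746845/0.7210968376385163 = -0.9951788468866166
dn(u+v) = (dn u·dn v − m·sn u·sn v·cn u·cn v)/D = 0.720033170354553/0.7210968376385163 = 0.9985249314260667

sn(u+v)=0.09807682 cn(u+v)=-0.99517885 dn(u+v)=0.99852493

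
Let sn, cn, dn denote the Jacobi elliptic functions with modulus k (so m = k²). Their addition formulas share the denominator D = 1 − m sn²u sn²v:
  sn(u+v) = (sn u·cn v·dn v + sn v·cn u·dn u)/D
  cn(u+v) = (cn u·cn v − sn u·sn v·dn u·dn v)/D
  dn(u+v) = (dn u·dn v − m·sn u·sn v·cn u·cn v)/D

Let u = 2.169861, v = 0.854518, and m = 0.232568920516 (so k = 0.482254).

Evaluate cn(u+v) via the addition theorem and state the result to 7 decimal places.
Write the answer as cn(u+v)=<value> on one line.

sn u = 0.9063626717452821, cn u = -0.422500541143741, dn u = 0.899414360402309
sn v = 0.7404281858202993, cn v = 0.6721354786372018, dn v = 0.9340759252163614
m = k² = 0.232568920516
D = 1 − m·sn²u·sn²v = 0.8952578258785591
cn(u+v) = (cn u·cn v − sn u·sn v·dn u·dn v)/D = -0.8477800417532109/0.8952578258785591 = -0.9469674737791251

cn(u+v)=-0.9469675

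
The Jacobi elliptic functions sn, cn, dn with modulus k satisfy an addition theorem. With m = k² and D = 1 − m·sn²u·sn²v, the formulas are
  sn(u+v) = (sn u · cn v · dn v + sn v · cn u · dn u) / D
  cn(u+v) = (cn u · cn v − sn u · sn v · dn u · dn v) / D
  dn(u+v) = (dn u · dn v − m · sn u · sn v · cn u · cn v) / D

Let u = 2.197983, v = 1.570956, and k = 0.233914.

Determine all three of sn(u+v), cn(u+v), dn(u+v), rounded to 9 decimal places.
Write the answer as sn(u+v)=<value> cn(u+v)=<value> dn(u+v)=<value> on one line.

sn u = 0.8309067543741108, cn u = -0.5564116870946198, dn u = 0.9809301246942582
sn v = 0.9997709421666008, cn v = 0.02140241106294615, dn v = 0.9722701804950111
m = k² = 0.054715759396
D = 1 − m·sn²u·sn²v = 0.9622412133695497
sn(u+v) = (sn u·cn v·dn v + sn v·cn u·dn u)/D = -0.5283856883913314/0.9622412133695497 = -0.5491197851950708
cn(u+v) = (cn u·cn v − sn u·sn v·dn u·dn v)/D = -0.8041869913211243/0.9622412133695497 = -0.8357436577727164
dn(u+v) = (dn u·dn v − m·sn u·sn v·cn u·cn v)/D = 0.9542703921247344/0.9622412133695497 = 0.9917164000730095

sn(u+v)=-0.549119785 cn(u+v)=-0.835743658 dn(u+v)=0.991716400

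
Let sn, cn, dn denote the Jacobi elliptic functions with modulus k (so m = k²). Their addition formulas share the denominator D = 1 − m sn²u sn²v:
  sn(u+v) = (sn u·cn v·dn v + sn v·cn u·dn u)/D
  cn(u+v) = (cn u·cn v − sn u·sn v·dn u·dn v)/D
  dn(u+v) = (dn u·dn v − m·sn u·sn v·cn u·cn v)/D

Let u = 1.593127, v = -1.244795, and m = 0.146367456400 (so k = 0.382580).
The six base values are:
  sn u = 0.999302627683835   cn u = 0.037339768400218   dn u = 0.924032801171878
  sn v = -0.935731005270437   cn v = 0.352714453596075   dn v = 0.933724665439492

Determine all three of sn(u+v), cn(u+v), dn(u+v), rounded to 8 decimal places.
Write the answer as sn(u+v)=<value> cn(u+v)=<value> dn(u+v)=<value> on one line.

sn(u+v)=0.34038517 cn(u+v)=0.94028609 dn(u+v)=0.99148453

m = k² = 0.1463674564
D = 1 − m·sn²u·sn²v = 0.8720204365532172
sn(u+v) = (sn u·cn v·dn v + sn v·cn u·dn u)/D = 0.2968228271583588/0.8720204365532172 = 0.3403851730030463
cn(u+v) = (cn u·cn v − sn u·sn v·dn u·dn v)/D = 0.8199486880556506/0.8720204365532172 = 0.9402860915698404
dn(u+v) = (dn u·dn v − m·sn u·sn v·cn u·cn v)/D = 0.8645947686744614/0.8720204365532172 = 0.991484525399305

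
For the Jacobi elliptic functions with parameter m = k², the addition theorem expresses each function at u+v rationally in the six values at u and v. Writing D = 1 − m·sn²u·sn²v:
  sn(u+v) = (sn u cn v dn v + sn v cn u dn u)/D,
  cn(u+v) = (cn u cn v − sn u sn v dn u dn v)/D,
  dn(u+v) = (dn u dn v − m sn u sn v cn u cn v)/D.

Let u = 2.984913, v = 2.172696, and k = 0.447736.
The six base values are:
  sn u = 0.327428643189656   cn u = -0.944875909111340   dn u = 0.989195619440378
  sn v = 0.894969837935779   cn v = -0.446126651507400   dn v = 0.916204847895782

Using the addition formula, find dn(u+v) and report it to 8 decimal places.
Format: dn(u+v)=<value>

m = k² = 0.200467525696
D = 1 − m·sn²u·sn²v = 0.9827855098258819
dn(u+v) = (dn u·dn v − m·sn u·sn v·cn u·cn v)/D = 0.8815428913369573/0.9827855098258819 = 0.8969840138293639

dn(u+v)=0.89698401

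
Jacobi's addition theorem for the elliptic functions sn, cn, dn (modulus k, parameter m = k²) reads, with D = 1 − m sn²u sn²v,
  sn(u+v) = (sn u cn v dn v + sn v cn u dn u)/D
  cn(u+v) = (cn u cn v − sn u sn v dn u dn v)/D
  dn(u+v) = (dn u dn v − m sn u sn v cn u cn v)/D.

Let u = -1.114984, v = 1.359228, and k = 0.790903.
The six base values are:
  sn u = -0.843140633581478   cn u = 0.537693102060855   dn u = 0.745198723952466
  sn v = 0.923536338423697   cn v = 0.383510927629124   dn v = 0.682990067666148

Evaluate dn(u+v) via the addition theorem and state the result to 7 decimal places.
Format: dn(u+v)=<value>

dn(u+v)=0.9817631

m = k² = 0.625527555409
D = 1 − m·sn²u·sn²v = 0.620724786040851
dn(u+v) = (dn u·dn v − m·sn u·sn v·cn u·cn v)/D = 0.609404704823097/0.620724786040851 = 0.9817631235737233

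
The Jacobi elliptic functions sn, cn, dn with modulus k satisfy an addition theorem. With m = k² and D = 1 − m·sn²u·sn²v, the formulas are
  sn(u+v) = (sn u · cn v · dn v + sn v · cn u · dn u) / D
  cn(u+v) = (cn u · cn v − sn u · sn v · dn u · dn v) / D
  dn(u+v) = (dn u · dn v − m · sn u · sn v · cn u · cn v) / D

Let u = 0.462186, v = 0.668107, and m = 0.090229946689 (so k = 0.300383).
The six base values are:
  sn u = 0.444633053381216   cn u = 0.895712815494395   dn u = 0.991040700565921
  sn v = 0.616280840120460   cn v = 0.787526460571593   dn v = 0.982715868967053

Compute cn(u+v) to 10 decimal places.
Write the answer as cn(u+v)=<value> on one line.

m = k² = 0.090229946689
D = 1 − m·sn²u·sn²v = 0.9932249653387724
cn(u+v) = (cn u·cn v − sn u·sn v·dn u·dn v)/D = 0.4385274729163164/0.9932249653387724 = 0.4415187779404457

cn(u+v)=0.4415187779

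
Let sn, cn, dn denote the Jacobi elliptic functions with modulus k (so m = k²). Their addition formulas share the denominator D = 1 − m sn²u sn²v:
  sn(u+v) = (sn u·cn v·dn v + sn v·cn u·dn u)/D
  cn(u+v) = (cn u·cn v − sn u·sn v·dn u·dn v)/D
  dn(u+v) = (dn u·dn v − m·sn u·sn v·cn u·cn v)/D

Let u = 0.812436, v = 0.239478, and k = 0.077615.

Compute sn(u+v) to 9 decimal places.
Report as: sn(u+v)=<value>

sn(u+v)=0.867909634

sn u = 0.7256402333126292, cn u = 0.6880743068869764, dn u = 0.9984127371811853
sn v = 0.2371823130312611, cn v = 0.9714651565471305, dn v = 0.9998305417461416
m = k² = 0.006024088225
D = 1 − m·sn²u·sn²v = 0.9998215573631042
sn(u+v) = (sn u·cn v·dn v + sn v·cn u·dn u)/D = 0.8677547617845935/0.9998215573631042 = 0.8679096338682482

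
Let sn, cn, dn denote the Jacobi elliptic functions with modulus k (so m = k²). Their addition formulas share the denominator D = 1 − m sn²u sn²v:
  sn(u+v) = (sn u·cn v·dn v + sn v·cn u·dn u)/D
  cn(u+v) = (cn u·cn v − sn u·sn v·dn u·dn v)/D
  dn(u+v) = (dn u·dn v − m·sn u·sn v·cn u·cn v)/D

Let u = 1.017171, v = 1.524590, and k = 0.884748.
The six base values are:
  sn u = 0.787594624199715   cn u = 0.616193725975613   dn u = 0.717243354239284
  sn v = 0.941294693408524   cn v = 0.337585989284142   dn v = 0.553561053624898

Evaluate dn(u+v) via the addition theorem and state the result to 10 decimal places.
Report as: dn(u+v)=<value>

m = k² = 0.782779023504
D = 1 − m·sn²u·sn²v = 0.5697747593873669
dn(u+v) = (dn u·dn v − m·sn u·sn v·cn u·cn v)/D = 0.2763207687804664/0.5697747593873669 = 0.4849649167990032

dn(u+v)=0.4849649168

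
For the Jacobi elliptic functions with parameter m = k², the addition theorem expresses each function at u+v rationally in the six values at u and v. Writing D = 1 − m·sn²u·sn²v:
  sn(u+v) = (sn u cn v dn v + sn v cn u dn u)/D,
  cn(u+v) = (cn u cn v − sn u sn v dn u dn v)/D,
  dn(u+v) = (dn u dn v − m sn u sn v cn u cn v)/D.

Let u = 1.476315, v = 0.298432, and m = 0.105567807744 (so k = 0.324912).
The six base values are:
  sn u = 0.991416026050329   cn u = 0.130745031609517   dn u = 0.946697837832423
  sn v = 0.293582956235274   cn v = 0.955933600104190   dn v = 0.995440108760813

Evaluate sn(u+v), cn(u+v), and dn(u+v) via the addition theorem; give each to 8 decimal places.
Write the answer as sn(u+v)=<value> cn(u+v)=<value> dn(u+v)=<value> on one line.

m = k² = 0.105567807744
D = 1 − m·sn²u·sn²v = 0.9910565506582598
sn(u+v) = (sn u·cn v·dn v + sn v·cn u·dn u)/D = 0.9797448902381028/0.9910565506582598 = 0.9885862613867556
cn(u+v) = (cn u·cn v − sn u·sn v·dn u·dn v)/D = -0.1493085284067046/0.9910565506582598 = -0.1506559119230218
dn(u+v) = (dn u·dn v − m·sn u·sn v·cn u·cn v)/D = 0.9385406451914142/0.9910565506582598 = 0.9470101827872844

sn(u+v)=0.98858626 cn(u+v)=-0.15065591 dn(u+v)=0.94701018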